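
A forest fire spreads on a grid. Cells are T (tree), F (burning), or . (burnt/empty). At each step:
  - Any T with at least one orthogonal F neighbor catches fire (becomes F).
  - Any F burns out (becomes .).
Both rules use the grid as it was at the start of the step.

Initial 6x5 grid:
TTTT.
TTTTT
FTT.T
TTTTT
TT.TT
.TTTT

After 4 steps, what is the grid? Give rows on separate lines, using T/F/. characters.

Step 1: 3 trees catch fire, 1 burn out
  TTTT.
  FTTTT
  .FT.T
  FTTTT
  TT.TT
  .TTTT
Step 2: 5 trees catch fire, 3 burn out
  FTTT.
  .FTTT
  ..F.T
  .FTTT
  FT.TT
  .TTTT
Step 3: 4 trees catch fire, 5 burn out
  .FTT.
  ..FTT
  ....T
  ..FTT
  .F.TT
  .TTTT
Step 4: 4 trees catch fire, 4 burn out
  ..FT.
  ...FT
  ....T
  ...FT
  ...TT
  .FTTT

..FT.
...FT
....T
...FT
...TT
.FTTT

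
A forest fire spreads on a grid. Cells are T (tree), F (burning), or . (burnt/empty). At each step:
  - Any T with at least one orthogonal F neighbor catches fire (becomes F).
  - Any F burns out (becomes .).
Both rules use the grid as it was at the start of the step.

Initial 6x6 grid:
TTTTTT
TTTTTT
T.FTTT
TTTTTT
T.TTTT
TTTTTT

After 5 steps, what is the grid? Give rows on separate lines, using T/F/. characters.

Step 1: 3 trees catch fire, 1 burn out
  TTTTTT
  TTFTTT
  T..FTT
  TTFTTT
  T.TTTT
  TTTTTT
Step 2: 7 trees catch fire, 3 burn out
  TTFTTT
  TF.FTT
  T...FT
  TF.FTT
  T.FTTT
  TTTTTT
Step 3: 9 trees catch fire, 7 burn out
  TF.FTT
  F...FT
  T....F
  F...FT
  T..FTT
  TTFTTT
Step 4: 9 trees catch fire, 9 burn out
  F...FT
  .....F
  F.....
  .....F
  F...FT
  TF.FTT
Step 5: 4 trees catch fire, 9 burn out
  .....F
  ......
  ......
  ......
  .....F
  F...FT

.....F
......
......
......
.....F
F...FT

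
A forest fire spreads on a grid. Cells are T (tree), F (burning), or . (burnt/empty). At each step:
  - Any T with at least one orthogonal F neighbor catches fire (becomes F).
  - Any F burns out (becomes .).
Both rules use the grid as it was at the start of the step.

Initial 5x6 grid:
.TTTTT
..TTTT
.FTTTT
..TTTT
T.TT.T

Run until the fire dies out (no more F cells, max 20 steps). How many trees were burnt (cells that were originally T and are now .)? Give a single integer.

Step 1: +1 fires, +1 burnt (F count now 1)
Step 2: +3 fires, +1 burnt (F count now 3)
Step 3: +5 fires, +3 burnt (F count now 5)
Step 4: +6 fires, +5 burnt (F count now 6)
Step 5: +3 fires, +6 burnt (F count now 3)
Step 6: +2 fires, +3 burnt (F count now 2)
Step 7: +0 fires, +2 burnt (F count now 0)
Fire out after step 7
Initially T: 21, now '.': 29
Total burnt (originally-T cells now '.'): 20

Answer: 20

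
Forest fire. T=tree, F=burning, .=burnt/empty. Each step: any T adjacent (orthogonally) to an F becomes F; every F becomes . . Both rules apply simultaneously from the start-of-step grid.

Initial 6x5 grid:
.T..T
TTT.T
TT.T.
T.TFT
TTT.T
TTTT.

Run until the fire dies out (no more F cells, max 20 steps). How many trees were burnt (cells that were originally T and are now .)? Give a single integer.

Answer: 18

Derivation:
Step 1: +3 fires, +1 burnt (F count now 3)
Step 2: +2 fires, +3 burnt (F count now 2)
Step 3: +2 fires, +2 burnt (F count now 2)
Step 4: +3 fires, +2 burnt (F count now 3)
Step 5: +2 fires, +3 burnt (F count now 2)
Step 6: +1 fires, +2 burnt (F count now 1)
Step 7: +2 fires, +1 burnt (F count now 2)
Step 8: +1 fires, +2 burnt (F count now 1)
Step 9: +2 fires, +1 burnt (F count now 2)
Step 10: +0 fires, +2 burnt (F count now 0)
Fire out after step 10
Initially T: 20, now '.': 28
Total burnt (originally-T cells now '.'): 18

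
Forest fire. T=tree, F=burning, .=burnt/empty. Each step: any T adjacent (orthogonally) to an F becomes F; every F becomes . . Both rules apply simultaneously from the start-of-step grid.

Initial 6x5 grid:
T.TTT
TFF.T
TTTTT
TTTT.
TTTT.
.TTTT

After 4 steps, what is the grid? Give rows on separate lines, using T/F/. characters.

Step 1: 4 trees catch fire, 2 burn out
  T.FTT
  F...T
  TFFTT
  TTTT.
  TTTT.
  .TTTT
Step 2: 6 trees catch fire, 4 burn out
  F..FT
  ....T
  F..FT
  TFFT.
  TTTT.
  .TTTT
Step 3: 6 trees catch fire, 6 burn out
  ....F
  ....T
  ....F
  F..F.
  TFFT.
  .TTTT
Step 4: 5 trees catch fire, 6 burn out
  .....
  ....F
  .....
  .....
  F..F.
  .FFTT

.....
....F
.....
.....
F..F.
.FFTT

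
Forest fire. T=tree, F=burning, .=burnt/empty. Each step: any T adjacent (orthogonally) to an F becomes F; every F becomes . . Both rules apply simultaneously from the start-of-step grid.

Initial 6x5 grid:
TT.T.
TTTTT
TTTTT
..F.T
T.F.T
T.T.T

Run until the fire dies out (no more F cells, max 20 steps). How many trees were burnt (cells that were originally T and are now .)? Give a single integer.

Answer: 17

Derivation:
Step 1: +2 fires, +2 burnt (F count now 2)
Step 2: +3 fires, +2 burnt (F count now 3)
Step 3: +4 fires, +3 burnt (F count now 4)
Step 4: +5 fires, +4 burnt (F count now 5)
Step 5: +2 fires, +5 burnt (F count now 2)
Step 6: +1 fires, +2 burnt (F count now 1)
Step 7: +0 fires, +1 burnt (F count now 0)
Fire out after step 7
Initially T: 19, now '.': 28
Total burnt (originally-T cells now '.'): 17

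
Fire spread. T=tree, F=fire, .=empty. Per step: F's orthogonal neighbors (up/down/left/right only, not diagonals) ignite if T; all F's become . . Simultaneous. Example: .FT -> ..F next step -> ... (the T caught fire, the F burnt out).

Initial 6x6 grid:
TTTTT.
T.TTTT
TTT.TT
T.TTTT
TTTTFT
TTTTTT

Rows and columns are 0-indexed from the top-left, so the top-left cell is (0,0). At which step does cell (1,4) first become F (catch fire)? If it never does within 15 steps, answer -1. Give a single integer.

Step 1: cell (1,4)='T' (+4 fires, +1 burnt)
Step 2: cell (1,4)='T' (+6 fires, +4 burnt)
Step 3: cell (1,4)='F' (+5 fires, +6 burnt)
  -> target ignites at step 3
Step 4: cell (1,4)='.' (+6 fires, +5 burnt)
Step 5: cell (1,4)='.' (+5 fires, +6 burnt)
Step 6: cell (1,4)='.' (+2 fires, +5 burnt)
Step 7: cell (1,4)='.' (+2 fires, +2 burnt)
Step 8: cell (1,4)='.' (+1 fires, +2 burnt)
Step 9: cell (1,4)='.' (+0 fires, +1 burnt)
  fire out at step 9

3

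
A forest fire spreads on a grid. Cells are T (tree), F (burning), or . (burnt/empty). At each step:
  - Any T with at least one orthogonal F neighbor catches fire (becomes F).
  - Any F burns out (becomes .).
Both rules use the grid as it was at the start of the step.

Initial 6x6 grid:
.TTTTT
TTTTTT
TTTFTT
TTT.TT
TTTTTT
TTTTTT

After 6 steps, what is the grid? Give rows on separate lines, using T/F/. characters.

Step 1: 3 trees catch fire, 1 burn out
  .TTTTT
  TTTFTT
  TTF.FT
  TTT.TT
  TTTTTT
  TTTTTT
Step 2: 7 trees catch fire, 3 burn out
  .TTFTT
  TTF.FT
  TF...F
  TTF.FT
  TTTTTT
  TTTTTT
Step 3: 9 trees catch fire, 7 burn out
  .TF.FT
  TF...F
  F.....
  TF...F
  TTFTFT
  TTTTTT
Step 4: 9 trees catch fire, 9 burn out
  .F...F
  F.....
  ......
  F.....
  TF.F.F
  TTFTFT
Step 5: 4 trees catch fire, 9 burn out
  ......
  ......
  ......
  ......
  F.....
  TF.F.F
Step 6: 1 trees catch fire, 4 burn out
  ......
  ......
  ......
  ......
  ......
  F.....

......
......
......
......
......
F.....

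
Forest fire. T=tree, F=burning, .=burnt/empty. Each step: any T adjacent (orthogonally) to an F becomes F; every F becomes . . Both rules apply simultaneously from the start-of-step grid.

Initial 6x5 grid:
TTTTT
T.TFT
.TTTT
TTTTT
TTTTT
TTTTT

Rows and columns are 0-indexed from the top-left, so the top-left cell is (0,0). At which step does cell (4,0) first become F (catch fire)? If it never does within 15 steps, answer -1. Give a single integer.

Step 1: cell (4,0)='T' (+4 fires, +1 burnt)
Step 2: cell (4,0)='T' (+5 fires, +4 burnt)
Step 3: cell (4,0)='T' (+5 fires, +5 burnt)
Step 4: cell (4,0)='T' (+5 fires, +5 burnt)
Step 5: cell (4,0)='T' (+5 fires, +5 burnt)
Step 6: cell (4,0)='F' (+2 fires, +5 burnt)
  -> target ignites at step 6
Step 7: cell (4,0)='.' (+1 fires, +2 burnt)
Step 8: cell (4,0)='.' (+0 fires, +1 burnt)
  fire out at step 8

6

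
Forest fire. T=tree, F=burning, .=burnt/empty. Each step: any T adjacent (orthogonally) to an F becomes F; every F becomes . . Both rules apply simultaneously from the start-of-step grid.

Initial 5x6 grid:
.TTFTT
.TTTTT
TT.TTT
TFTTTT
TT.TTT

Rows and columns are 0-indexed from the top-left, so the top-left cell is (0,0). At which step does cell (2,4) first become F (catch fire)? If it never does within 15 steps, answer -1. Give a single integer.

Step 1: cell (2,4)='T' (+7 fires, +2 burnt)
Step 2: cell (2,4)='T' (+9 fires, +7 burnt)
Step 3: cell (2,4)='F' (+4 fires, +9 burnt)
  -> target ignites at step 3
Step 4: cell (2,4)='.' (+3 fires, +4 burnt)
Step 5: cell (2,4)='.' (+1 fires, +3 burnt)
Step 6: cell (2,4)='.' (+0 fires, +1 burnt)
  fire out at step 6

3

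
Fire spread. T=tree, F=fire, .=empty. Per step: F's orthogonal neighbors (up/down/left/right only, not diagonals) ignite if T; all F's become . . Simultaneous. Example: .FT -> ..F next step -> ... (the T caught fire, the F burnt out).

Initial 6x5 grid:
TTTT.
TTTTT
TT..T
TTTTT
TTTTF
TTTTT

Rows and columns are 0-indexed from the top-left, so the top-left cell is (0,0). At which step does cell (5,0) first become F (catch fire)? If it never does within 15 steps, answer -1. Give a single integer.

Step 1: cell (5,0)='T' (+3 fires, +1 burnt)
Step 2: cell (5,0)='T' (+4 fires, +3 burnt)
Step 3: cell (5,0)='T' (+4 fires, +4 burnt)
Step 4: cell (5,0)='T' (+4 fires, +4 burnt)
Step 5: cell (5,0)='F' (+5 fires, +4 burnt)
  -> target ignites at step 5
Step 6: cell (5,0)='.' (+3 fires, +5 burnt)
Step 7: cell (5,0)='.' (+2 fires, +3 burnt)
Step 8: cell (5,0)='.' (+1 fires, +2 burnt)
Step 9: cell (5,0)='.' (+0 fires, +1 burnt)
  fire out at step 9

5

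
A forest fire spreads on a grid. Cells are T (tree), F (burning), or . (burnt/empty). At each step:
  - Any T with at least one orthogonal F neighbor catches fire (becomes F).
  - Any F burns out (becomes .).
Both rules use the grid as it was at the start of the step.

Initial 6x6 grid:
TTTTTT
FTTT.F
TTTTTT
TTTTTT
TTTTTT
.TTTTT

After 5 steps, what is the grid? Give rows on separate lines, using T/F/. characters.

Step 1: 5 trees catch fire, 2 burn out
  FTTTTF
  .FTT..
  FTTTTF
  TTTTTT
  TTTTTT
  .TTTTT
Step 2: 7 trees catch fire, 5 burn out
  .FTTF.
  ..FT..
  .FTTF.
  FTTTTF
  TTTTTT
  .TTTTT
Step 3: 9 trees catch fire, 7 burn out
  ..FF..
  ...F..
  ..FF..
  .FTTF.
  FTTTTF
  .TTTTT
Step 4: 5 trees catch fire, 9 burn out
  ......
  ......
  ......
  ..FF..
  .FTTF.
  .TTTTF
Step 5: 4 trees catch fire, 5 burn out
  ......
  ......
  ......
  ......
  ..FF..
  .FTTF.

......
......
......
......
..FF..
.FTTF.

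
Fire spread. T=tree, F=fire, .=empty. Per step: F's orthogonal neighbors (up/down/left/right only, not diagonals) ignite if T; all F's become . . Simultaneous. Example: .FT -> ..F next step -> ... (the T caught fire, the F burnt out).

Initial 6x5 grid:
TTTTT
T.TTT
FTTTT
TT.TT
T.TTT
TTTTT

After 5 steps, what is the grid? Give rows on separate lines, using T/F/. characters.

Step 1: 3 trees catch fire, 1 burn out
  TTTTT
  F.TTT
  .FTTT
  FT.TT
  T.TTT
  TTTTT
Step 2: 4 trees catch fire, 3 burn out
  FTTTT
  ..TTT
  ..FTT
  .F.TT
  F.TTT
  TTTTT
Step 3: 4 trees catch fire, 4 burn out
  .FTTT
  ..FTT
  ...FT
  ...TT
  ..TTT
  FTTTT
Step 4: 5 trees catch fire, 4 burn out
  ..FTT
  ...FT
  ....F
  ...FT
  ..TTT
  .FTTT
Step 5: 5 trees catch fire, 5 burn out
  ...FT
  ....F
  .....
  ....F
  ..TFT
  ..FTT

...FT
....F
.....
....F
..TFT
..FTT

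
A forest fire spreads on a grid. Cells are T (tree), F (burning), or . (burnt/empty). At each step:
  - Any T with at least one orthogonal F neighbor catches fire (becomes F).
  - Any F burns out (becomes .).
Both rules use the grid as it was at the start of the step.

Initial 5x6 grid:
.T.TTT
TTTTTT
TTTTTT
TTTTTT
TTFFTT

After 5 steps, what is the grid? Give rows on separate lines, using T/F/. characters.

Step 1: 4 trees catch fire, 2 burn out
  .T.TTT
  TTTTTT
  TTTTTT
  TTFFTT
  TF..FT
Step 2: 6 trees catch fire, 4 burn out
  .T.TTT
  TTTTTT
  TTFFTT
  TF..FT
  F....F
Step 3: 6 trees catch fire, 6 burn out
  .T.TTT
  TTFFTT
  TF..FT
  F....F
  ......
Step 4: 5 trees catch fire, 6 burn out
  .T.FTT
  TF..FT
  F....F
  ......
  ......
Step 5: 4 trees catch fire, 5 burn out
  .F..FT
  F....F
  ......
  ......
  ......

.F..FT
F....F
......
......
......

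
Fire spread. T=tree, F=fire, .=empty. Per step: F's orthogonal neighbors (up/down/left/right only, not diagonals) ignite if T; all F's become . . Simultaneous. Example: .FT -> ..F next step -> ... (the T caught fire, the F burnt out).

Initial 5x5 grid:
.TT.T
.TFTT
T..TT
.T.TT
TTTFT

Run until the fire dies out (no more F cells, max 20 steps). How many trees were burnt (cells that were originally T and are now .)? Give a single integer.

Step 1: +6 fires, +2 burnt (F count now 6)
Step 2: +5 fires, +6 burnt (F count now 5)
Step 3: +4 fires, +5 burnt (F count now 4)
Step 4: +0 fires, +4 burnt (F count now 0)
Fire out after step 4
Initially T: 16, now '.': 24
Total burnt (originally-T cells now '.'): 15

Answer: 15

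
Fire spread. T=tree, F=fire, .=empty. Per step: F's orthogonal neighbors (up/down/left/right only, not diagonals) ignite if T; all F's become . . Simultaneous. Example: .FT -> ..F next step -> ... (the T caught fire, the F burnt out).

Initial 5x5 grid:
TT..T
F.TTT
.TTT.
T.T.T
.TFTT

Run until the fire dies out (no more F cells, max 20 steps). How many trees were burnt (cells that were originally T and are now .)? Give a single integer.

Step 1: +4 fires, +2 burnt (F count now 4)
Step 2: +3 fires, +4 burnt (F count now 3)
Step 3: +4 fires, +3 burnt (F count now 4)
Step 4: +1 fires, +4 burnt (F count now 1)
Step 5: +1 fires, +1 burnt (F count now 1)
Step 6: +1 fires, +1 burnt (F count now 1)
Step 7: +0 fires, +1 burnt (F count now 0)
Fire out after step 7
Initially T: 15, now '.': 24
Total burnt (originally-T cells now '.'): 14

Answer: 14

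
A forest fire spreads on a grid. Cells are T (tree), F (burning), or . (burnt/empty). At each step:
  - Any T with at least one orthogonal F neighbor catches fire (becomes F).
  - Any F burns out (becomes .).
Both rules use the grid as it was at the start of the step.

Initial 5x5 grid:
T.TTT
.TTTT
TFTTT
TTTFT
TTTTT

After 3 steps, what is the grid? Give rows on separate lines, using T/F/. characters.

Step 1: 8 trees catch fire, 2 burn out
  T.TTT
  .FTTT
  F.FFT
  TFF.F
  TTTFT
Step 2: 7 trees catch fire, 8 burn out
  T.TTT
  ..FFT
  ....F
  F....
  TFF.F
Step 3: 4 trees catch fire, 7 burn out
  T.FFT
  ....F
  .....
  .....
  F....

T.FFT
....F
.....
.....
F....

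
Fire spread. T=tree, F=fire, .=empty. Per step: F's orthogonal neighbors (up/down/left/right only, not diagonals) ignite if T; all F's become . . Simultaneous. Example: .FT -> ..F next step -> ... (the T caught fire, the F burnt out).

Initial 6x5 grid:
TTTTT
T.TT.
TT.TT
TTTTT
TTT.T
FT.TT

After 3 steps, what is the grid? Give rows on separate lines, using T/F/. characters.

Step 1: 2 trees catch fire, 1 burn out
  TTTTT
  T.TT.
  TT.TT
  TTTTT
  FTT.T
  .F.TT
Step 2: 2 trees catch fire, 2 burn out
  TTTTT
  T.TT.
  TT.TT
  FTTTT
  .FT.T
  ...TT
Step 3: 3 trees catch fire, 2 burn out
  TTTTT
  T.TT.
  FT.TT
  .FTTT
  ..F.T
  ...TT

TTTTT
T.TT.
FT.TT
.FTTT
..F.T
...TT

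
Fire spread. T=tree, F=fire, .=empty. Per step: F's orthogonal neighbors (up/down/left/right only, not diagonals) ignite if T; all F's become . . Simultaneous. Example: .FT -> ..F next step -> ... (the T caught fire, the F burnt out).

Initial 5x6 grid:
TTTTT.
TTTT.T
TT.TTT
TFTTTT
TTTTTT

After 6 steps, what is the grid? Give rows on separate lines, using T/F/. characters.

Step 1: 4 trees catch fire, 1 burn out
  TTTTT.
  TTTT.T
  TF.TTT
  F.FTTT
  TFTTTT
Step 2: 5 trees catch fire, 4 burn out
  TTTTT.
  TFTT.T
  F..TTT
  ...FTT
  F.FTTT
Step 3: 6 trees catch fire, 5 burn out
  TFTTT.
  F.FT.T
  ...FTT
  ....FT
  ...FTT
Step 4: 6 trees catch fire, 6 burn out
  F.FTT.
  ...F.T
  ....FT
  .....F
  ....FT
Step 5: 3 trees catch fire, 6 burn out
  ...FT.
  .....T
  .....F
  ......
  .....F
Step 6: 2 trees catch fire, 3 burn out
  ....F.
  .....F
  ......
  ......
  ......

....F.
.....F
......
......
......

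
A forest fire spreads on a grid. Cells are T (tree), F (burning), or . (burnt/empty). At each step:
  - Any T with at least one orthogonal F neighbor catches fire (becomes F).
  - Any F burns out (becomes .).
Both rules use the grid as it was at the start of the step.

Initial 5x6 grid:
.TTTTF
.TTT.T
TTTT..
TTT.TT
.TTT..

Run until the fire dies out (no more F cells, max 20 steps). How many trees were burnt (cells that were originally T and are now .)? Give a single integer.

Step 1: +2 fires, +1 burnt (F count now 2)
Step 2: +1 fires, +2 burnt (F count now 1)
Step 3: +2 fires, +1 burnt (F count now 2)
Step 4: +3 fires, +2 burnt (F count now 3)
Step 5: +2 fires, +3 burnt (F count now 2)
Step 6: +2 fires, +2 burnt (F count now 2)
Step 7: +3 fires, +2 burnt (F count now 3)
Step 8: +3 fires, +3 burnt (F count now 3)
Step 9: +0 fires, +3 burnt (F count now 0)
Fire out after step 9
Initially T: 20, now '.': 28
Total burnt (originally-T cells now '.'): 18

Answer: 18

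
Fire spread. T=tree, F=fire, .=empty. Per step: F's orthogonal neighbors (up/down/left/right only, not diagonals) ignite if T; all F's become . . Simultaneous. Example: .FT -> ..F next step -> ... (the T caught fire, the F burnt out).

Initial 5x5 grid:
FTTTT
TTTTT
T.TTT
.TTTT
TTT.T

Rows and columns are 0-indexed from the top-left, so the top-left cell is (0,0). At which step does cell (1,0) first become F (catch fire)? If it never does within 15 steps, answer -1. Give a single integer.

Step 1: cell (1,0)='F' (+2 fires, +1 burnt)
  -> target ignites at step 1
Step 2: cell (1,0)='.' (+3 fires, +2 burnt)
Step 3: cell (1,0)='.' (+2 fires, +3 burnt)
Step 4: cell (1,0)='.' (+3 fires, +2 burnt)
Step 5: cell (1,0)='.' (+3 fires, +3 burnt)
Step 6: cell (1,0)='.' (+4 fires, +3 burnt)
Step 7: cell (1,0)='.' (+2 fires, +4 burnt)
Step 8: cell (1,0)='.' (+2 fires, +2 burnt)
Step 9: cell (1,0)='.' (+0 fires, +2 burnt)
  fire out at step 9

1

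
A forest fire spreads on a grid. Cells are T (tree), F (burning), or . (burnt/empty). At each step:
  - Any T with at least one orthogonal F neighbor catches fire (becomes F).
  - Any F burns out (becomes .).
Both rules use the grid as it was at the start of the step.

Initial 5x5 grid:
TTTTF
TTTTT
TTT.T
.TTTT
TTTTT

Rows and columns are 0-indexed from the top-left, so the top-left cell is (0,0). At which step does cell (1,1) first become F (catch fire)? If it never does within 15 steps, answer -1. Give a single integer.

Step 1: cell (1,1)='T' (+2 fires, +1 burnt)
Step 2: cell (1,1)='T' (+3 fires, +2 burnt)
Step 3: cell (1,1)='T' (+3 fires, +3 burnt)
Step 4: cell (1,1)='F' (+5 fires, +3 burnt)
  -> target ignites at step 4
Step 5: cell (1,1)='.' (+4 fires, +5 burnt)
Step 6: cell (1,1)='.' (+3 fires, +4 burnt)
Step 7: cell (1,1)='.' (+1 fires, +3 burnt)
Step 8: cell (1,1)='.' (+1 fires, +1 burnt)
Step 9: cell (1,1)='.' (+0 fires, +1 burnt)
  fire out at step 9

4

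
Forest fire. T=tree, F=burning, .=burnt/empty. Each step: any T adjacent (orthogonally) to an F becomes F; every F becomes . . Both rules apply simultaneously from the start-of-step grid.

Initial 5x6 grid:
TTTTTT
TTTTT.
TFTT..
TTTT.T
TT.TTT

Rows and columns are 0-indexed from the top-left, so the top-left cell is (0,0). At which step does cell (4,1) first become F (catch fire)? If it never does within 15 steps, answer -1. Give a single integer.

Step 1: cell (4,1)='T' (+4 fires, +1 burnt)
Step 2: cell (4,1)='F' (+7 fires, +4 burnt)
  -> target ignites at step 2
Step 3: cell (4,1)='.' (+5 fires, +7 burnt)
Step 4: cell (4,1)='.' (+3 fires, +5 burnt)
Step 5: cell (4,1)='.' (+2 fires, +3 burnt)
Step 6: cell (4,1)='.' (+2 fires, +2 burnt)
Step 7: cell (4,1)='.' (+1 fires, +2 burnt)
Step 8: cell (4,1)='.' (+0 fires, +1 burnt)
  fire out at step 8

2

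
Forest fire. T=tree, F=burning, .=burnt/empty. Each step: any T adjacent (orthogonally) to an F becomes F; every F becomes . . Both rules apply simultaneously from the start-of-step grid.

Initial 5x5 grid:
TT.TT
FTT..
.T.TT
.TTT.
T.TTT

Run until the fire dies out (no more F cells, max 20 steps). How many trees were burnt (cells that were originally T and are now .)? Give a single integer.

Answer: 13

Derivation:
Step 1: +2 fires, +1 burnt (F count now 2)
Step 2: +3 fires, +2 burnt (F count now 3)
Step 3: +1 fires, +3 burnt (F count now 1)
Step 4: +1 fires, +1 burnt (F count now 1)
Step 5: +2 fires, +1 burnt (F count now 2)
Step 6: +2 fires, +2 burnt (F count now 2)
Step 7: +2 fires, +2 burnt (F count now 2)
Step 8: +0 fires, +2 burnt (F count now 0)
Fire out after step 8
Initially T: 16, now '.': 22
Total burnt (originally-T cells now '.'): 13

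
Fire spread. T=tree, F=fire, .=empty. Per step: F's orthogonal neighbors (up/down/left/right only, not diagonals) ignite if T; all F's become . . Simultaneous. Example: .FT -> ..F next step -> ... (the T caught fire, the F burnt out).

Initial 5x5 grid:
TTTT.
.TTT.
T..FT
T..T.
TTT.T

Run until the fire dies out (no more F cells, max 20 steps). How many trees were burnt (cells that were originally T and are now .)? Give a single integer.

Answer: 9

Derivation:
Step 1: +3 fires, +1 burnt (F count now 3)
Step 2: +2 fires, +3 burnt (F count now 2)
Step 3: +2 fires, +2 burnt (F count now 2)
Step 4: +1 fires, +2 burnt (F count now 1)
Step 5: +1 fires, +1 burnt (F count now 1)
Step 6: +0 fires, +1 burnt (F count now 0)
Fire out after step 6
Initially T: 15, now '.': 19
Total burnt (originally-T cells now '.'): 9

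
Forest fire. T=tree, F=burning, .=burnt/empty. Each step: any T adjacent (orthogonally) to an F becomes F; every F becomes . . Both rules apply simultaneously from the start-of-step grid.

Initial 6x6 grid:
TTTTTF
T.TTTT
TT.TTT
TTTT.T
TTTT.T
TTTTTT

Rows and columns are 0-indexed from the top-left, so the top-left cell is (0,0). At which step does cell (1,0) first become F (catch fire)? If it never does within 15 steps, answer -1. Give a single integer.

Step 1: cell (1,0)='T' (+2 fires, +1 burnt)
Step 2: cell (1,0)='T' (+3 fires, +2 burnt)
Step 3: cell (1,0)='T' (+4 fires, +3 burnt)
Step 4: cell (1,0)='T' (+4 fires, +4 burnt)
Step 5: cell (1,0)='T' (+3 fires, +4 burnt)
Step 6: cell (1,0)='F' (+4 fires, +3 burnt)
  -> target ignites at step 6
Step 7: cell (1,0)='.' (+4 fires, +4 burnt)
Step 8: cell (1,0)='.' (+4 fires, +4 burnt)
Step 9: cell (1,0)='.' (+2 fires, +4 burnt)
Step 10: cell (1,0)='.' (+1 fires, +2 burnt)
Step 11: cell (1,0)='.' (+0 fires, +1 burnt)
  fire out at step 11

6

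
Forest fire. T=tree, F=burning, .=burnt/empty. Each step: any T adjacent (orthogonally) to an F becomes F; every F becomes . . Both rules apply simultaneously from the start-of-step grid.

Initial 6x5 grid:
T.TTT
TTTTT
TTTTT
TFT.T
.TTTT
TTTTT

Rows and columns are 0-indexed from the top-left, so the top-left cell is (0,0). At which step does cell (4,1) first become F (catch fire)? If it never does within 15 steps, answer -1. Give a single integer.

Step 1: cell (4,1)='F' (+4 fires, +1 burnt)
  -> target ignites at step 1
Step 2: cell (4,1)='.' (+5 fires, +4 burnt)
Step 3: cell (4,1)='.' (+6 fires, +5 burnt)
Step 4: cell (4,1)='.' (+6 fires, +6 burnt)
Step 5: cell (4,1)='.' (+4 fires, +6 burnt)
Step 6: cell (4,1)='.' (+1 fires, +4 burnt)
Step 7: cell (4,1)='.' (+0 fires, +1 burnt)
  fire out at step 7

1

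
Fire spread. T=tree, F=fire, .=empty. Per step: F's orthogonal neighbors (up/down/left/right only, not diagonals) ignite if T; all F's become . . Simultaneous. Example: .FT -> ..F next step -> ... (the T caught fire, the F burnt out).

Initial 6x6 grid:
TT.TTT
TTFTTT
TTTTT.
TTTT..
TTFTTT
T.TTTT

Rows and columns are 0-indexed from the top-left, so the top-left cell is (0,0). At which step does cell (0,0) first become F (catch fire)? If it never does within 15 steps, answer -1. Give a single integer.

Step 1: cell (0,0)='T' (+7 fires, +2 burnt)
Step 2: cell (0,0)='T' (+11 fires, +7 burnt)
Step 3: cell (0,0)='F' (+9 fires, +11 burnt)
  -> target ignites at step 3
Step 4: cell (0,0)='.' (+2 fires, +9 burnt)
Step 5: cell (0,0)='.' (+0 fires, +2 burnt)
  fire out at step 5

3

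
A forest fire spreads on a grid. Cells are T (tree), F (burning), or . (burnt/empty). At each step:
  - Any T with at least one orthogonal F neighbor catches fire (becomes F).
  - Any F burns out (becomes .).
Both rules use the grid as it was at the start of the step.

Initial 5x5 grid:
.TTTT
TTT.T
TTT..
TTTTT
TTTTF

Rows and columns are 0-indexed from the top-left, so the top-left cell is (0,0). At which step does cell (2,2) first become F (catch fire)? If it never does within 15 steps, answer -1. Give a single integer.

Step 1: cell (2,2)='T' (+2 fires, +1 burnt)
Step 2: cell (2,2)='T' (+2 fires, +2 burnt)
Step 3: cell (2,2)='T' (+2 fires, +2 burnt)
Step 4: cell (2,2)='F' (+3 fires, +2 burnt)
  -> target ignites at step 4
Step 5: cell (2,2)='.' (+3 fires, +3 burnt)
Step 6: cell (2,2)='.' (+3 fires, +3 burnt)
Step 7: cell (2,2)='.' (+3 fires, +3 burnt)
Step 8: cell (2,2)='.' (+1 fires, +3 burnt)
Step 9: cell (2,2)='.' (+1 fires, +1 burnt)
Step 10: cell (2,2)='.' (+0 fires, +1 burnt)
  fire out at step 10

4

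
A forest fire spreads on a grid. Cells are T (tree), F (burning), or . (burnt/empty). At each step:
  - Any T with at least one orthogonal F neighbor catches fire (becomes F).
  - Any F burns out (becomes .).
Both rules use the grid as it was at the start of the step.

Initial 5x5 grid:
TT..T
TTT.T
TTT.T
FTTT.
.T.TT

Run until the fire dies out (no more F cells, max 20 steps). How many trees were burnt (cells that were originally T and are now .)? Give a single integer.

Answer: 14

Derivation:
Step 1: +2 fires, +1 burnt (F count now 2)
Step 2: +4 fires, +2 burnt (F count now 4)
Step 3: +4 fires, +4 burnt (F count now 4)
Step 4: +3 fires, +4 burnt (F count now 3)
Step 5: +1 fires, +3 burnt (F count now 1)
Step 6: +0 fires, +1 burnt (F count now 0)
Fire out after step 6
Initially T: 17, now '.': 22
Total burnt (originally-T cells now '.'): 14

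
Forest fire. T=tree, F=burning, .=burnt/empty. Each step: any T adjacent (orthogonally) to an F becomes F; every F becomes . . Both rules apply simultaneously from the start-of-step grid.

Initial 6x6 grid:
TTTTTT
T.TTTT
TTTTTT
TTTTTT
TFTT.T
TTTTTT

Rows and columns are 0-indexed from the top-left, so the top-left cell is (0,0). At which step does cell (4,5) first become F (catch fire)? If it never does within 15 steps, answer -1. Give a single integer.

Step 1: cell (4,5)='T' (+4 fires, +1 burnt)
Step 2: cell (4,5)='T' (+6 fires, +4 burnt)
Step 3: cell (4,5)='T' (+4 fires, +6 burnt)
Step 4: cell (4,5)='T' (+5 fires, +4 burnt)
Step 5: cell (4,5)='T' (+6 fires, +5 burnt)
Step 6: cell (4,5)='F' (+5 fires, +6 burnt)
  -> target ignites at step 6
Step 7: cell (4,5)='.' (+2 fires, +5 burnt)
Step 8: cell (4,5)='.' (+1 fires, +2 burnt)
Step 9: cell (4,5)='.' (+0 fires, +1 burnt)
  fire out at step 9

6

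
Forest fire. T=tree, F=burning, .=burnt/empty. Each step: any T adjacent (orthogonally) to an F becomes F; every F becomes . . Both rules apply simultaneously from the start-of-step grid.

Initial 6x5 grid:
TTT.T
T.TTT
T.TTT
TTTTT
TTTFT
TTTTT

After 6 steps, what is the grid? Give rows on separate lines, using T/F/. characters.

Step 1: 4 trees catch fire, 1 burn out
  TTT.T
  T.TTT
  T.TTT
  TTTFT
  TTF.F
  TTTFT
Step 2: 6 trees catch fire, 4 burn out
  TTT.T
  T.TTT
  T.TFT
  TTF.F
  TF...
  TTF.F
Step 3: 6 trees catch fire, 6 burn out
  TTT.T
  T.TFT
  T.F.F
  TF...
  F....
  TF...
Step 4: 4 trees catch fire, 6 burn out
  TTT.T
  T.F.F
  T....
  F....
  .....
  F....
Step 5: 3 trees catch fire, 4 burn out
  TTF.F
  T....
  F....
  .....
  .....
  .....
Step 6: 2 trees catch fire, 3 burn out
  TF...
  F....
  .....
  .....
  .....
  .....

TF...
F....
.....
.....
.....
.....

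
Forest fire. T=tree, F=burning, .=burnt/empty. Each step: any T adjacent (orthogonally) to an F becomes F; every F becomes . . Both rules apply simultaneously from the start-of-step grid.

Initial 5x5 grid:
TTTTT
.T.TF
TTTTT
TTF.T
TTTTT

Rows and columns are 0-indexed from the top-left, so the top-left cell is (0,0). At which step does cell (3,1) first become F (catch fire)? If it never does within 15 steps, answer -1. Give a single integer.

Step 1: cell (3,1)='F' (+6 fires, +2 burnt)
  -> target ignites at step 1
Step 2: cell (3,1)='.' (+7 fires, +6 burnt)
Step 3: cell (3,1)='.' (+5 fires, +7 burnt)
Step 4: cell (3,1)='.' (+1 fires, +5 burnt)
Step 5: cell (3,1)='.' (+1 fires, +1 burnt)
Step 6: cell (3,1)='.' (+0 fires, +1 burnt)
  fire out at step 6

1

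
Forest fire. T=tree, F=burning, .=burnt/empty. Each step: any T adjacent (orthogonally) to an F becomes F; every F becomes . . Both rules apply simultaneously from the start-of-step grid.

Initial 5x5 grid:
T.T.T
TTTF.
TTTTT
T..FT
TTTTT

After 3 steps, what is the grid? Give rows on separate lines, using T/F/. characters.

Step 1: 4 trees catch fire, 2 burn out
  T.T.T
  TTF..
  TTTFT
  T...F
  TTTFT
Step 2: 6 trees catch fire, 4 burn out
  T.F.T
  TF...
  TTF.F
  T....
  TTF.F
Step 3: 3 trees catch fire, 6 burn out
  T...T
  F....
  TF...
  T....
  TF...

T...T
F....
TF...
T....
TF...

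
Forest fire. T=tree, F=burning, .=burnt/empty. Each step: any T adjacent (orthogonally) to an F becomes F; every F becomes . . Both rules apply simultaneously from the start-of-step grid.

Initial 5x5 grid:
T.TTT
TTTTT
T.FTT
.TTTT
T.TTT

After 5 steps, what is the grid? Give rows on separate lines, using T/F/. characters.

Step 1: 3 trees catch fire, 1 burn out
  T.TTT
  TTFTT
  T..FT
  .TFTT
  T.TTT
Step 2: 7 trees catch fire, 3 burn out
  T.FTT
  TF.FT
  T...F
  .F.FT
  T.FTT
Step 3: 5 trees catch fire, 7 burn out
  T..FT
  F...F
  T....
  ....F
  T..FT
Step 4: 4 trees catch fire, 5 burn out
  F...F
  .....
  F....
  .....
  T...F
Step 5: 0 trees catch fire, 4 burn out
  .....
  .....
  .....
  .....
  T....

.....
.....
.....
.....
T....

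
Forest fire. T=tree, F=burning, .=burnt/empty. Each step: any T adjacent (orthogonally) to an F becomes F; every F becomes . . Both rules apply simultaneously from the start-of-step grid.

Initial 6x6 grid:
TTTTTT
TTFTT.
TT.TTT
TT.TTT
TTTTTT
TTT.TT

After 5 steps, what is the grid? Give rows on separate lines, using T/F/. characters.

Step 1: 3 trees catch fire, 1 burn out
  TTFTTT
  TF.FT.
  TT.TTT
  TT.TTT
  TTTTTT
  TTT.TT
Step 2: 6 trees catch fire, 3 burn out
  TF.FTT
  F...F.
  TF.FTT
  TT.TTT
  TTTTTT
  TTT.TT
Step 3: 6 trees catch fire, 6 burn out
  F...FT
  ......
  F...FT
  TF.FTT
  TTTTTT
  TTT.TT
Step 4: 6 trees catch fire, 6 burn out
  .....F
  ......
  .....F
  F...FT
  TFTFTT
  TTT.TT
Step 5: 5 trees catch fire, 6 burn out
  ......
  ......
  ......
  .....F
  F.F.FT
  TFT.TT

......
......
......
.....F
F.F.FT
TFT.TT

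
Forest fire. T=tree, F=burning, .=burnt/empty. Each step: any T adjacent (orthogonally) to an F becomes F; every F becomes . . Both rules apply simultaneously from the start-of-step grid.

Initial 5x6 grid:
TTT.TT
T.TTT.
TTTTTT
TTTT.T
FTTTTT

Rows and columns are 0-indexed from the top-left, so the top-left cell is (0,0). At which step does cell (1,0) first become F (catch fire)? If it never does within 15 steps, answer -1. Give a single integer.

Step 1: cell (1,0)='T' (+2 fires, +1 burnt)
Step 2: cell (1,0)='T' (+3 fires, +2 burnt)
Step 3: cell (1,0)='F' (+4 fires, +3 burnt)
  -> target ignites at step 3
Step 4: cell (1,0)='.' (+4 fires, +4 burnt)
Step 5: cell (1,0)='.' (+4 fires, +4 burnt)
Step 6: cell (1,0)='.' (+4 fires, +4 burnt)
Step 7: cell (1,0)='.' (+2 fires, +4 burnt)
Step 8: cell (1,0)='.' (+1 fires, +2 burnt)
Step 9: cell (1,0)='.' (+1 fires, +1 burnt)
Step 10: cell (1,0)='.' (+0 fires, +1 burnt)
  fire out at step 10

3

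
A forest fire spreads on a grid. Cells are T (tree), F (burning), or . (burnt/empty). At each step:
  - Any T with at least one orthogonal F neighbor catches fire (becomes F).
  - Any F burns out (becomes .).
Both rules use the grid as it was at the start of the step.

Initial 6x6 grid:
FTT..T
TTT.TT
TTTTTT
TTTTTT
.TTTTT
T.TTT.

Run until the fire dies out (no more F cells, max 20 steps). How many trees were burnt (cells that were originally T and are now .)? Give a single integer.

Step 1: +2 fires, +1 burnt (F count now 2)
Step 2: +3 fires, +2 burnt (F count now 3)
Step 3: +3 fires, +3 burnt (F count now 3)
Step 4: +2 fires, +3 burnt (F count now 2)
Step 5: +3 fires, +2 burnt (F count now 3)
Step 6: +3 fires, +3 burnt (F count now 3)
Step 7: +5 fires, +3 burnt (F count now 5)
Step 8: +4 fires, +5 burnt (F count now 4)
Step 9: +3 fires, +4 burnt (F count now 3)
Step 10: +0 fires, +3 burnt (F count now 0)
Fire out after step 10
Initially T: 29, now '.': 35
Total burnt (originally-T cells now '.'): 28

Answer: 28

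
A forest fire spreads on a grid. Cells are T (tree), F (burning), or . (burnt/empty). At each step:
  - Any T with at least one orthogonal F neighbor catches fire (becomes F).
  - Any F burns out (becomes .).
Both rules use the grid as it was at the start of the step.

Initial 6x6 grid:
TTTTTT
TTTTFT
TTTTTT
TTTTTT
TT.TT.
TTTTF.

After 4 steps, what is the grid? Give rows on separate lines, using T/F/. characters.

Step 1: 6 trees catch fire, 2 burn out
  TTTTFT
  TTTF.F
  TTTTFT
  TTTTTT
  TT.TF.
  TTTF..
Step 2: 8 trees catch fire, 6 burn out
  TTTF.F
  TTF...
  TTTF.F
  TTTTFT
  TT.F..
  TTF...
Step 3: 6 trees catch fire, 8 burn out
  TTF...
  TF....
  TTF...
  TTTF.F
  TT....
  TF....
Step 4: 6 trees catch fire, 6 burn out
  TF....
  F.....
  TF....
  TTF...
  TF....
  F.....

TF....
F.....
TF....
TTF...
TF....
F.....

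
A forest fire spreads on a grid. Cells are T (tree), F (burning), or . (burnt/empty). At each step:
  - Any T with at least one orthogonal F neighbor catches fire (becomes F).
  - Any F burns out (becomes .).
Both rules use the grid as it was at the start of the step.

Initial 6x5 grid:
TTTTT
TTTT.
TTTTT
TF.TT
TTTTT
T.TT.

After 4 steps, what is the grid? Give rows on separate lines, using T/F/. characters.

Step 1: 3 trees catch fire, 1 burn out
  TTTTT
  TTTT.
  TFTTT
  F..TT
  TFTTT
  T.TT.
Step 2: 5 trees catch fire, 3 burn out
  TTTTT
  TFTT.
  F.FTT
  ...TT
  F.FTT
  T.TT.
Step 3: 7 trees catch fire, 5 burn out
  TFTTT
  F.FT.
  ...FT
  ...TT
  ...FT
  F.FT.
Step 4: 7 trees catch fire, 7 burn out
  F.FTT
  ...F.
  ....F
  ...FT
  ....F
  ...F.

F.FTT
...F.
....F
...FT
....F
...F.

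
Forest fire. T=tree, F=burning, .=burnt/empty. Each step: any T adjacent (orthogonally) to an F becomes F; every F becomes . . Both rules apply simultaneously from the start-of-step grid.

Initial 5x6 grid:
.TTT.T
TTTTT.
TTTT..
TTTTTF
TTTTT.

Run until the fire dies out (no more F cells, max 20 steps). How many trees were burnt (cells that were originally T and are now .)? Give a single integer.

Answer: 22

Derivation:
Step 1: +1 fires, +1 burnt (F count now 1)
Step 2: +2 fires, +1 burnt (F count now 2)
Step 3: +3 fires, +2 burnt (F count now 3)
Step 4: +4 fires, +3 burnt (F count now 4)
Step 5: +6 fires, +4 burnt (F count now 6)
Step 6: +4 fires, +6 burnt (F count now 4)
Step 7: +2 fires, +4 burnt (F count now 2)
Step 8: +0 fires, +2 burnt (F count now 0)
Fire out after step 8
Initially T: 23, now '.': 29
Total burnt (originally-T cells now '.'): 22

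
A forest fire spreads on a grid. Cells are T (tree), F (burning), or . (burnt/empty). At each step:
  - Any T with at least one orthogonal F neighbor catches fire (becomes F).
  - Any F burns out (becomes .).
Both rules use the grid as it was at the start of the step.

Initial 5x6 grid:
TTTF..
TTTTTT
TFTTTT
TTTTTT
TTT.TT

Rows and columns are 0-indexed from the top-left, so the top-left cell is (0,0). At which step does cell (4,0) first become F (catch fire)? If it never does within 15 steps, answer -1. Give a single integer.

Step 1: cell (4,0)='T' (+6 fires, +2 burnt)
Step 2: cell (4,0)='T' (+8 fires, +6 burnt)
Step 3: cell (4,0)='F' (+6 fires, +8 burnt)
  -> target ignites at step 3
Step 4: cell (4,0)='.' (+2 fires, +6 burnt)
Step 5: cell (4,0)='.' (+2 fires, +2 burnt)
Step 6: cell (4,0)='.' (+1 fires, +2 burnt)
Step 7: cell (4,0)='.' (+0 fires, +1 burnt)
  fire out at step 7

3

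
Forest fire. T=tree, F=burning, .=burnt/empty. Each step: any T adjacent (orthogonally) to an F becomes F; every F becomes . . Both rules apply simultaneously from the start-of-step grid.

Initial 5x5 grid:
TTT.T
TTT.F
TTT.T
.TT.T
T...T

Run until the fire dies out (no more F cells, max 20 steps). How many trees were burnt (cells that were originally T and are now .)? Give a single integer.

Answer: 4

Derivation:
Step 1: +2 fires, +1 burnt (F count now 2)
Step 2: +1 fires, +2 burnt (F count now 1)
Step 3: +1 fires, +1 burnt (F count now 1)
Step 4: +0 fires, +1 burnt (F count now 0)
Fire out after step 4
Initially T: 16, now '.': 13
Total burnt (originally-T cells now '.'): 4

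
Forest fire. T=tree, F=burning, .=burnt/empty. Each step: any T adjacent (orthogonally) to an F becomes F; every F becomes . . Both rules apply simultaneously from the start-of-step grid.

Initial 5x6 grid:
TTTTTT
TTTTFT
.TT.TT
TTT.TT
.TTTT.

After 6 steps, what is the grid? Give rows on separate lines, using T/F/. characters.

Step 1: 4 trees catch fire, 1 burn out
  TTTTFT
  TTTF.F
  .TT.FT
  TTT.TT
  .TTTT.
Step 2: 5 trees catch fire, 4 burn out
  TTTF.F
  TTF...
  .TT..F
  TTT.FT
  .TTTT.
Step 3: 5 trees catch fire, 5 burn out
  TTF...
  TF....
  .TF...
  TTT..F
  .TTTF.
Step 4: 5 trees catch fire, 5 burn out
  TF....
  F.....
  .F....
  TTF...
  .TTF..
Step 5: 3 trees catch fire, 5 burn out
  F.....
  ......
  ......
  TF....
  .TF...
Step 6: 2 trees catch fire, 3 burn out
  ......
  ......
  ......
  F.....
  .F....

......
......
......
F.....
.F....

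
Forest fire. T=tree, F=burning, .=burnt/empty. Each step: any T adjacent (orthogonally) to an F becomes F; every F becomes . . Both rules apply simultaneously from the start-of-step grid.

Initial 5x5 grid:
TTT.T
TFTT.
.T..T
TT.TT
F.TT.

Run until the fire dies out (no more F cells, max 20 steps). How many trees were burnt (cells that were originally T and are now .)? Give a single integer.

Answer: 9

Derivation:
Step 1: +5 fires, +2 burnt (F count now 5)
Step 2: +4 fires, +5 burnt (F count now 4)
Step 3: +0 fires, +4 burnt (F count now 0)
Fire out after step 3
Initially T: 15, now '.': 19
Total burnt (originally-T cells now '.'): 9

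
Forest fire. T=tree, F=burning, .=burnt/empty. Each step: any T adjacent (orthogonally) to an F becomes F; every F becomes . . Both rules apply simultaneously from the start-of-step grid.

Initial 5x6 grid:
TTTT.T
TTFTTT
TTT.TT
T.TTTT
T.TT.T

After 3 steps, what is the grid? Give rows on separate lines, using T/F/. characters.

Step 1: 4 trees catch fire, 1 burn out
  TTFT.T
  TF.FTT
  TTF.TT
  T.TTTT
  T.TT.T
Step 2: 6 trees catch fire, 4 burn out
  TF.F.T
  F...FT
  TF..TT
  T.FTTT
  T.TT.T
Step 3: 6 trees catch fire, 6 burn out
  F....T
  .....F
  F...FT
  T..FTT
  T.FT.T

F....T
.....F
F...FT
T..FTT
T.FT.T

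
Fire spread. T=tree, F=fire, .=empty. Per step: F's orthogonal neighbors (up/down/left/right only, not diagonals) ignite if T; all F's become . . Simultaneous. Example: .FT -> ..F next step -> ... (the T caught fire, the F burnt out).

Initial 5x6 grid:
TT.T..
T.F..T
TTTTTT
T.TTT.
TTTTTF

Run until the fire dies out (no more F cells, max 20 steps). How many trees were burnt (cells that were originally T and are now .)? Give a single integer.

Step 1: +2 fires, +2 burnt (F count now 2)
Step 2: +5 fires, +2 burnt (F count now 5)
Step 3: +4 fires, +5 burnt (F count now 4)
Step 4: +4 fires, +4 burnt (F count now 4)
Step 5: +3 fires, +4 burnt (F count now 3)
Step 6: +1 fires, +3 burnt (F count now 1)
Step 7: +0 fires, +1 burnt (F count now 0)
Fire out after step 7
Initially T: 20, now '.': 29
Total burnt (originally-T cells now '.'): 19

Answer: 19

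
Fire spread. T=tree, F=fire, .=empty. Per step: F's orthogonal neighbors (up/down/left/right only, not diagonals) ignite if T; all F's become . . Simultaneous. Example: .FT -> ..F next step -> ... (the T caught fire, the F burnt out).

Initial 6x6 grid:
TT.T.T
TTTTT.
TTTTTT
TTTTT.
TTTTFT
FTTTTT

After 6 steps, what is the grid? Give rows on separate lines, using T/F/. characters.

Step 1: 6 trees catch fire, 2 burn out
  TT.T.T
  TTTTT.
  TTTTTT
  TTTTF.
  FTTF.F
  .FTTFT
Step 2: 8 trees catch fire, 6 burn out
  TT.T.T
  TTTTT.
  TTTTFT
  FTTF..
  .FF...
  ..FF.F
Step 3: 6 trees catch fire, 8 burn out
  TT.T.T
  TTTTF.
  FTTF.F
  .FF...
  ......
  ......
Step 4: 4 trees catch fire, 6 burn out
  TT.T.T
  FTTF..
  .FF...
  ......
  ......
  ......
Step 5: 4 trees catch fire, 4 burn out
  FT.F.T
  .FF...
  ......
  ......
  ......
  ......
Step 6: 1 trees catch fire, 4 burn out
  .F...T
  ......
  ......
  ......
  ......
  ......

.F...T
......
......
......
......
......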